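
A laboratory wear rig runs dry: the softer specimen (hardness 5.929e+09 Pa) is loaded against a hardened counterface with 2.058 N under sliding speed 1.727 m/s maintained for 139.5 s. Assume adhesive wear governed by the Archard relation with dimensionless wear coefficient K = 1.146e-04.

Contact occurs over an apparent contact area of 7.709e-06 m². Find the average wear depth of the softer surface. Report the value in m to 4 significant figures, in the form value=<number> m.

All working math runs at full float precision — shown intermediates are rounded; one last rounding: four significant figures.
Convert: Path length L = v·t = 1.727 m/s × 139.5 s = 240.9 m.
Working in SI base units: W = 2.058 N, H = 5.929e+09 Pa, K = 1.146e-04.
Worn volume V = K·W·L/H = 1.146e-04 · 2.058 · 240.9 / 5.929e+09 = 9.583e-12 m³.
Depth of wear h = V/A = 9.583e-12 / 7.709e-06 = 1.243e-06 m.

value=1.243e-06 m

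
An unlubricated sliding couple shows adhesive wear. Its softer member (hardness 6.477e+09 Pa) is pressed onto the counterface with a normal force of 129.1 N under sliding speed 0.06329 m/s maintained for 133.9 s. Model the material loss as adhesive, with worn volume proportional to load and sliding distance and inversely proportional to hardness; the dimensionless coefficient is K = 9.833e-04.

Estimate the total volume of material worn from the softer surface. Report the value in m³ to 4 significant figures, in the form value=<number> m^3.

value=1.661e-10 m^3

Every step carries exact precision, and intermediate values are displayed rounded; a lone final rounding to four significant figures.
Sliding distance L = v·t = 0.06329 m/s × 133.9 s = 8.475 m.
Collected in SI base units: W = 129.1 N, H = 6.477e+09 Pa, K = 9.833e-04.
Apply Archard: V = K·W·L/H = 9.833e-04 · 129.1 · 8.475 / 6.477e+09 = 1.661e-10 m³.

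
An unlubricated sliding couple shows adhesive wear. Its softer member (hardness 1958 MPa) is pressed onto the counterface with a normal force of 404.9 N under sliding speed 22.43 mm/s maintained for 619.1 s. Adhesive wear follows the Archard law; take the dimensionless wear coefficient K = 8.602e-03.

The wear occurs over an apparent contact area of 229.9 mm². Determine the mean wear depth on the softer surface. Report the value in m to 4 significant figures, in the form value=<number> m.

value=1.074e-04 m

The algebra keeps full float precision; intermediate values are displayed rounded, and a lone final rounding: four significant figures.
Sliding speed v = 22.43 mm/s = 0.02243 m/s. The distance L = v·t = 0.02243 m/s × 619.1 s = 13.89 m.
Hardness H = 1958 MPa = 1.958e+09 Pa.
Contact area A = 229.9 mm² = 2.299e-04 m².
Working in SI base units: W = 404.9 N, H = 1.958e+09 Pa, K = 8.602e-03.
The Archard volume V = K·W·L/H = 8.602e-03 · 404.9 · 13.89 / 1.958e+09 = 2.470e-08 m³.
Mean depth h = V/A = 2.470e-08 / 2.299e-04 = 1.074e-04 m.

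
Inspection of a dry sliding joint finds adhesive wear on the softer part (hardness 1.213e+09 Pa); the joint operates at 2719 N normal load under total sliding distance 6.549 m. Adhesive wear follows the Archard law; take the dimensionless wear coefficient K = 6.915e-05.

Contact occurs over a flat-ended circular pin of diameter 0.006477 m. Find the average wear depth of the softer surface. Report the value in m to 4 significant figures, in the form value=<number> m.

Intermediate values are printed rounded, and each operation holds full float precision; rounded once at the end to 4 significant figures.
Convert: Contact area A = π·d²/4 = π·(0.006477 m)²/4 = 3.295e-05 m².
SI base units throughout: W = 2719 N, H = 1.213e+09 Pa, K = 6.915e-05.
Wear volume V = K·W·L/H = 6.915e-05 · 2719 · 6.549 / 1.213e+09 = 1.015e-09 m³.
Depth of wear h = V/A = 1.015e-09 / 3.295e-05 = 3.081e-05 m.

value=3.081e-05 m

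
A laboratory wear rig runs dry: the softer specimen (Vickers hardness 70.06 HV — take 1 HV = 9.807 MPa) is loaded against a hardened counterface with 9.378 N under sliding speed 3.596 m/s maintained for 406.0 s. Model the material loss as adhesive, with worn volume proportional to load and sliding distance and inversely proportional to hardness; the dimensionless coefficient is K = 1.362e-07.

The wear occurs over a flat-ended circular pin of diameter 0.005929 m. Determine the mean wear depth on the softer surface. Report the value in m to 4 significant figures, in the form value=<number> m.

value=9.830e-08 m

Intermediate values are displayed rounded. Every step keeps full precision; one final rounding to 4 significant digits.
Convert: Path length L = v·t = 3.596 m/s × 406.0 s = 1460 m.
Convert: Hardness H = 70.06 HV × 9.807 MPa/HV = 687.1 MPa = 6.871e+08 Pa.
Convert: Contact area A = π·d²/4 = π·(0.005929 m)²/4 = 2.761e-05 m².
In SI base units: W = 9.378 N, H = 6.871e+08 Pa, K = 1.362e-07.
The Archard volume V = K·W·L/H = 1.362e-07 · 9.378 · 1460 / 6.871e+08 = 2.714e-12 m³.
Wear depth h = V/A = 2.714e-12 / 2.761e-05 = 9.830e-08 m.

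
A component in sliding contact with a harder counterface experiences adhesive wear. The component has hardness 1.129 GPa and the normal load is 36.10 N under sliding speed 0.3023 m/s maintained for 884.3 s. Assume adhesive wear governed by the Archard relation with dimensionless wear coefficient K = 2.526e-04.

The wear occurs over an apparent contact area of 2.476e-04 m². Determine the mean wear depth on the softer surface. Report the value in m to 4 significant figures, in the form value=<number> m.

value=8.720e-06 m

Intermediate values are shown rounded; the algebra maintains exact precision; one last rounding: four significant figures.
Convert: Sliding distance L = v·t = 0.3023 m/s × 884.3 s = 267.3 m.
Convert: Hardness H = 1.129 GPa = 1.129e+09 Pa.
As SI base values: W = 36.10 N, H = 1.129e+09 Pa, K = 2.526e-04.
Archard volume V = K·W·L/H = 2.526e-04 · 36.10 · 267.3 / 1.129e+09 = 2.159e-09 m³.
Depth h = V/A = 2.159e-09 / 2.476e-04 = 8.720e-06 m.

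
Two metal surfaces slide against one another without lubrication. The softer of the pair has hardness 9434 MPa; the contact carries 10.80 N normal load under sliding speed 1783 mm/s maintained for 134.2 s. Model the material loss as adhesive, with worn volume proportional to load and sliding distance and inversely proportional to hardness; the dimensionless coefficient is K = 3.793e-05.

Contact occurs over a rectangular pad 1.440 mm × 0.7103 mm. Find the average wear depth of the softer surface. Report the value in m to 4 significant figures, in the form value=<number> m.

Intermediates appear rounded. All arithmetic maintains full precision, and one final rounding, at 4 significant figures.
Sliding speed v = 1783 mm/s = 1.783 m/s. The distance L = v·t = 1.783 m/s × 134.2 s = 239.3 m.
Hardness H = 9434 MPa = 9.434e+09 Pa.
Pad sides 1.440 mm × 0.7103 mm = 1.440e-03 m × 7.103e-04 m. Contact area A = 1.440e-03 m × 7.103e-04 m = 1.023e-06 m².
As SI base values: W = 10.80 N, H = 9.434e+09 Pa, K = 3.793e-05.
Archard relation: V = K·W·L/H = 3.793e-05 · 10.80 · 239.3 / 9.434e+09 = 1.039e-11 m³.
Wear depth h = V/A = 1.039e-11 / 1.023e-06 = 1.016e-05 m.

value=1.016e-05 m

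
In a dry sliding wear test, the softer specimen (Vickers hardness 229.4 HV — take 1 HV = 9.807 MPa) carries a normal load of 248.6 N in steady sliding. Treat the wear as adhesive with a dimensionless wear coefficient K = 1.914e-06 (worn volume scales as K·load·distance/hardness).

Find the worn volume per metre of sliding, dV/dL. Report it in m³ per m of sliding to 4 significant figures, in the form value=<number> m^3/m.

value=2.115e-13 m^3/m

Intermediate values are displayed rounded. The computation maintains full float precision, and rounded just once: 4 significant digits.
Convert: Hardness H = 229.4 HV × 9.807 MPa/HV = 2250 MPa = 2.250e+09 Pa.
As SI base values: W = 248.6 N, H = 2.250e+09 Pa, K = 1.914e-06.
Wear rate dV/dL = K·W/H (no L dependence): 1.914e-06 · 248.6 / 2.250e+09 = 2.115e-13 m³/m.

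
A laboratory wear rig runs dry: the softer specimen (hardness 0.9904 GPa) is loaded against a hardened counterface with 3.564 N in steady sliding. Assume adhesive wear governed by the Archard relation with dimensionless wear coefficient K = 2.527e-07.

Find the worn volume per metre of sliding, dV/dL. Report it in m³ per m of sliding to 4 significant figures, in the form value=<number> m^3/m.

value=9.094e-16 m^3/m

The intermediates appear rounded, and all working math keeps full precision, and rounded just once: four significant digits.
Convert: Hardness H = 0.9904 GPa = 9.904e+08 Pa.
Expressed in SI base units: W = 3.564 N, H = 9.904e+08 Pa, K = 2.527e-07.
Rate of wear dV/dL = K·W/H, per unit distance: 2.527e-07 · 3.564 / 9.904e+08 = 9.094e-16 m³/m.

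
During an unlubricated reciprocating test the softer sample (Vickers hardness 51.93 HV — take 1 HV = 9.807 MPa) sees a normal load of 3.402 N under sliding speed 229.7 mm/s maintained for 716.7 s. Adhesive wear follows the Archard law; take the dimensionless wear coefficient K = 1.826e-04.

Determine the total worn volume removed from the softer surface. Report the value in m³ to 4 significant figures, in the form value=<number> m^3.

The algebra keeps full precision. Intermediate values are shown rounded, and rounded just once, at 4 significant digits.
Sliding speed v = 229.7 mm/s = 0.2297 m/s. Total distance L = v·t = 0.2297 m/s × 716.7 s = 164.6 m.
Hardness H = 51.93 HV × 9.807 MPa/HV = 509.3 MPa = 5.093e+08 Pa.
In SI base units, W = 3.402 N, H = 5.093e+08 Pa, K = 1.826e-04.
The Archard volume V = K·W·L/H = 1.826e-04 · 3.402 · 164.6 / 5.093e+08 = 2.008e-10 m³.

value=2.008e-10 m^3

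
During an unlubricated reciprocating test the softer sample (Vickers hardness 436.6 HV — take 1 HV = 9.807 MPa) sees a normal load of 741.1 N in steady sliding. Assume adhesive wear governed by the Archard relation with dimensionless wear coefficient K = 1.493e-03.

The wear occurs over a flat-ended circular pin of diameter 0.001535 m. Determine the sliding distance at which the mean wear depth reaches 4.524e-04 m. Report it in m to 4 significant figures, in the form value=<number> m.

All working math holds full float precision, and intermediate values are displayed rounded — rounded once at the end, at 4 significant figures.
Convert: Hardness H = 436.6 HV × 9.807 MPa/HV = 4282 MPa = 4.282e+09 Pa.
Convert: Contact area A = π·d²/4 = π·(0.001535 m)²/4 = 1.851e-06 m².
SI base units throughout: W = 741.1 N, H = 4.282e+09 Pa, K = 1.493e-03.
Volume at the limit: V_lim = h_lim·A = 4.524e-04 · 1.851e-06 = 8.372e-10 m³.
Life L = V_lim·H/(K·W) = 8.372e-10 · 4.282e+09 / (1.493e-03 · 741.1) = 3.240 m.

value=3.240 m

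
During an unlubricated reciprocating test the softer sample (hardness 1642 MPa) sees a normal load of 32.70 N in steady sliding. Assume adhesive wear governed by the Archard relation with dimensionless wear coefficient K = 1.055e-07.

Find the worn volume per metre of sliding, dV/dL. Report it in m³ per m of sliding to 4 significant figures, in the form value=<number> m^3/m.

Intermediates are displayed rounded. All working math keeps exact precision — rounded once at the end: four significant digits.
Convert: Hardness H = 1642 MPa = 1.642e+09 Pa.
Expressed in SI base units: W = 32.70 N, H = 1.642e+09 Pa, K = 1.055e-07.
The wear rate dV/dL = K·W/H: 1.055e-07 · 32.70 / 1.642e+09 = 2.101e-15 m³/m.

value=2.101e-15 m^3/m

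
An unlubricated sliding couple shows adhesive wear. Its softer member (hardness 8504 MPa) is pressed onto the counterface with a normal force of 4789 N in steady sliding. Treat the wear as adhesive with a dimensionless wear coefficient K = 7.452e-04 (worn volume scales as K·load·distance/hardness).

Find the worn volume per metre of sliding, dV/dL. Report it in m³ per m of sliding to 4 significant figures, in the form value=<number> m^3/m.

The intermediates are displayed rounded, and all working math keeps exact precision; a lone final rounding: 4 significant digits.
Hardness H = 8504 MPa = 8.504e+09 Pa.
Restated in SI base units: W = 4789 N, H = 8.504e+09 Pa, K = 7.452e-04.
Rate of wear dV/dL = K·W/H, per unit distance: 7.452e-04 · 4789 / 8.504e+09 = 4.197e-10 m³/m.

value=4.197e-10 m^3/m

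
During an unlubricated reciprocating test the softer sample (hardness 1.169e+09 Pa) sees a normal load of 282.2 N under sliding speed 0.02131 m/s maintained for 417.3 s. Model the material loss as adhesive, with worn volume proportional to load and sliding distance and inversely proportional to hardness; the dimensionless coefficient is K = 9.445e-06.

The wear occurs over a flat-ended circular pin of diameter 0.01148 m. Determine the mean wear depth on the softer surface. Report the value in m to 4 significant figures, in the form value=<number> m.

The intermediates are shown rounded; the algebra runs at full precision, and rounded just once to four significant figures.
Convert: Path length L = v·t = 0.02131 m/s × 417.3 s = 8.893 m.
Convert: Contact area A = π·d²/4 = π·(0.01148 m)²/4 = 1.035e-04 m².
Restated in SI base units: W = 282.2 N, H = 1.169e+09 Pa, K = 9.445e-06.
Worn volume V = K·W·L/H = 9.445e-06 · 282.2 · 8.893 / 1.169e+09 = 2.028e-11 m³.
Average depth h = V/A = 2.028e-11 / 1.035e-04 = 1.959e-07 m.

value=1.959e-07 m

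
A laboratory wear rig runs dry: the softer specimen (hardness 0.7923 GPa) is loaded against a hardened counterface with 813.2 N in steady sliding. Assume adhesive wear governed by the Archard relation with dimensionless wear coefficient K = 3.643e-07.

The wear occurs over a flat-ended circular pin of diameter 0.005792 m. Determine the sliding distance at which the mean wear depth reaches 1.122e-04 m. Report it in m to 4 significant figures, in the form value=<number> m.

The intermediates are shown rounded. The computation carries exact precision. Rounded once at the end, at four significant figures.
Convert: Hardness H = 0.7923 GPa = 7.923e+08 Pa.
Convert: Contact area A = π·d²/4 = π·(0.005792 m)²/4 = 2.635e-05 m².
Working in SI base units: W = 813.2 N, H = 7.923e+08 Pa, K = 3.643e-07.
Wearable volume V_lim = h_lim·A = 1.122e-04 · 2.635e-05 = 2.956e-09 m³.
Inverting, life L = V_lim·H/(K·W) = 2.956e-09 · 7.923e+08 / (3.643e-07 · 813.2) = 7906 m.

value=7906 m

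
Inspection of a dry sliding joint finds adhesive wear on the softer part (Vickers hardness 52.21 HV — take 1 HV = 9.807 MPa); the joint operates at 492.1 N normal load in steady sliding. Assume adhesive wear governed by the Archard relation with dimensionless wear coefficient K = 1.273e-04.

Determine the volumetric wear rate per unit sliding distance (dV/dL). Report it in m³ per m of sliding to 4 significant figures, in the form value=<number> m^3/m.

value=1.223e-10 m^3/m

The algebra keeps exact precision, and intermediate values are printed rounded — one final rounding to 4 significant digits.
Hardness H = 52.21 HV × 9.807 MPa/HV = 512.0 MPa = 5.120e+08 Pa.
As SI base values: W = 492.1 N, H = 5.120e+08 Pa, K = 1.273e-04.
Sliding wear rate dV/dL = K·W/H: 1.273e-04 · 492.1 / 5.120e+08 = 1.223e-10 m³/m.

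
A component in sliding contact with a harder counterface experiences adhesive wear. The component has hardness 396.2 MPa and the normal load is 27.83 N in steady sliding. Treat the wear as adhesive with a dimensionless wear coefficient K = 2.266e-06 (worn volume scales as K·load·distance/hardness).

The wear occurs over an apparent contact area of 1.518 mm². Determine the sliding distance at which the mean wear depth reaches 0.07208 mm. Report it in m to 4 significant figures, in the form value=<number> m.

value=687.4 m

Every step holds exact precision. Intermediate values are displayed rounded — rounded once at the end: 4 significant figures.
Convert: Hardness H = 396.2 MPa = 3.962e+08 Pa.
Convert: Contact area A = 1.518 mm² = 1.518e-06 m².
Convert: Depth limit h_lim = 0.07208 mm = 7.208e-05 m.
SI base units throughout: W = 27.83 N, H = 3.962e+08 Pa, K = 2.266e-06.
Allowed volume V_lim = h_lim·A = 7.208e-05 · 1.518e-06 = 1.094e-10 m³.
Inverting, life L = V_lim·H/(K·W) = 1.094e-10 · 3.962e+08 / (2.266e-06 · 27.83) = 687.4 m.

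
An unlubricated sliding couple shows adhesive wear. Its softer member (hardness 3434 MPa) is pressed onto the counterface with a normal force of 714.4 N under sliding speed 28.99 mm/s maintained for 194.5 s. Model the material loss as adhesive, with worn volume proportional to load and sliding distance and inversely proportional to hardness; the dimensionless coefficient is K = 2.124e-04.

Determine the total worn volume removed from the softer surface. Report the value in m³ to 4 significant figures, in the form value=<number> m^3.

The computation carries full float precision. Intermediates appear rounded, and a single final rounding: four significant figures.
Sliding speed v = 28.99 mm/s = 0.02899 m/s. Total distance L = v·t = 0.02899 m/s × 194.5 s = 5.639 m.
Hardness H = 3434 MPa = 3.434e+09 Pa.
SI base units throughout: W = 714.4 N, H = 3.434e+09 Pa, K = 2.124e-04.
Wear volume V = K·W·L/H = 2.124e-04 · 714.4 · 5.639 / 3.434e+09 = 2.492e-10 m³.

value=2.492e-10 m^3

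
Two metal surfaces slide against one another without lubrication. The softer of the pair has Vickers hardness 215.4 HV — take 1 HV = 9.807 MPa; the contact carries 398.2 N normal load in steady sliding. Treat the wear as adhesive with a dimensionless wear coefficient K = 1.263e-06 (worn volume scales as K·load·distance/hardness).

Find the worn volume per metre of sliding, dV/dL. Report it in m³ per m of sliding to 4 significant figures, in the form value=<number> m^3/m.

Every step holds full precision — intermediate values are displayed rounded, and a lone final rounding to four significant digits.
Hardness H = 215.4 HV × 9.807 MPa/HV = 2112 MPa = 2.112e+09 Pa.
Restated in SI base units: W = 398.2 N, H = 2.112e+09 Pa, K = 1.263e-06.
The wear rate dV/dL = K·W/H: 1.263e-06 · 398.2 / 2.112e+09 = 2.381e-13 m³/m.

value=2.381e-13 m^3/m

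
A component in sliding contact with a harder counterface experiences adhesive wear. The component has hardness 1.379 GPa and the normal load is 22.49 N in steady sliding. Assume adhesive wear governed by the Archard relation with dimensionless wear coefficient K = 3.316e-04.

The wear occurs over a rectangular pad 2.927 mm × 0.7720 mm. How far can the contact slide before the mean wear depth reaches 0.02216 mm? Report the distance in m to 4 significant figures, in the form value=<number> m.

value=9.259 m

Intermediate values are shown rounded — each operation keeps full float precision, and rounded just once, at 4 significant digits.
Hardness H = 1.379 GPa = 1.379e+09 Pa.
Pad sides 2.927 mm × 0.7720 mm = 2.927e-03 m × 7.720e-04 m. Contact area A = 2.927e-03 m × 7.720e-04 m = 2.260e-06 m².
Depth limit h_lim = 0.02216 mm = 2.216e-05 m.
SI base units throughout: W = 22.49 N, H = 1.379e+09 Pa, K = 3.316e-04.
Limit volume V_lim = h_lim·A = 2.216e-05 · 2.260e-06 = 5.007e-11 m³.
Thus life L = V_lim·H/(K·W) = 5.007e-11 · 1.379e+09 / (3.316e-04 · 22.49) = 9.259 m.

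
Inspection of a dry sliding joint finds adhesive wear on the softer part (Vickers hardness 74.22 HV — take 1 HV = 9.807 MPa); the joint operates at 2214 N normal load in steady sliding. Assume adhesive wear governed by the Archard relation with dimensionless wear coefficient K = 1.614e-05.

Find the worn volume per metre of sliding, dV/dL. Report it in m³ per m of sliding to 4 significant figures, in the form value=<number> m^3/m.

Each operation runs at exact precision — intermediates are shown rounded, and a lone final rounding: 4 significant figures.
Convert: Hardness H = 74.22 HV × 9.807 MPa/HV = 727.9 MPa = 7.279e+08 Pa.
Collected in SI base units: W = 2214 N, H = 7.279e+08 Pa, K = 1.614e-05.
Volumetric rate dV/dL = K·W/H, per unit distance: 1.614e-05 · 2214 / 7.279e+08 = 4.909e-11 m³/m.

value=4.909e-11 m^3/m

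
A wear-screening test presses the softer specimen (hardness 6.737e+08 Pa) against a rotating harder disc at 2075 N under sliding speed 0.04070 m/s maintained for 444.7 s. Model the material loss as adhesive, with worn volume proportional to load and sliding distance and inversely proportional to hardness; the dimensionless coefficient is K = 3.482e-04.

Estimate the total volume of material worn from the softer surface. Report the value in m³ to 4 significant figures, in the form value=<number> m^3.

value=1.941e-08 m^3

Intermediate values are shown rounded — every step maintains exact precision. Rounded once at the end: four significant digits.
Convert: Sliding distance L = v·t = 0.04070 m/s × 444.7 s = 18.10 m.
Working in SI base units: W = 2075 N, H = 6.737e+08 Pa, K = 3.482e-04.
Archard relation: V = K·W·L/H = 3.482e-04 · 2075 · 18.10 / 6.737e+08 = 1.941e-08 m³.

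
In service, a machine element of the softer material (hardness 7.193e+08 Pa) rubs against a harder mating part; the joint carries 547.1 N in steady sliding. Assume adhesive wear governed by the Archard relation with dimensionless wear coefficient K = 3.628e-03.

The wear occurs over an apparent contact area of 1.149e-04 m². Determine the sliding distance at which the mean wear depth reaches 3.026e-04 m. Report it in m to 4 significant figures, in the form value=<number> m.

The intermediates are displayed rounded, and all working math runs at exact precision. Rounded once at the end, at 4 significant figures.
Working in SI base units: W = 547.1 N, H = 7.193e+08 Pa, K = 3.628e-03.
Limit volume V_lim = h_lim·A = 3.026e-04 · 1.149e-04 = 3.477e-08 m³.
Inverting, life L = V_lim·H/(K·W) = 3.477e-08 · 7.193e+08 / (3.628e-03 · 547.1) = 12.60 m.

value=12.60 m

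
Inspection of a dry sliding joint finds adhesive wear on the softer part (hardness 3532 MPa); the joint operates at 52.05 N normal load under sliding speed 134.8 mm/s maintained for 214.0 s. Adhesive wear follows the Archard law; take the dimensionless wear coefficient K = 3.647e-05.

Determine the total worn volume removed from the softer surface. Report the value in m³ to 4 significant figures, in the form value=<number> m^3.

value=1.550e-11 m^3

Intermediate values are shown rounded, and the algebra keeps exact precision. Rounded just once, at four significant digits.
Sliding speed v = 134.8 mm/s = 0.1348 m/s. The distance L = v·t = 0.1348 m/s × 214.0 s = 28.85 m.
Hardness H = 3532 MPa = 3.532e+09 Pa.
SI base units throughout: W = 52.05 N, H = 3.532e+09 Pa, K = 3.647e-05.
Archard relation: V = K·W·L/H = 3.647e-05 · 52.05 · 28.85 / 3.532e+09 = 1.550e-11 m³.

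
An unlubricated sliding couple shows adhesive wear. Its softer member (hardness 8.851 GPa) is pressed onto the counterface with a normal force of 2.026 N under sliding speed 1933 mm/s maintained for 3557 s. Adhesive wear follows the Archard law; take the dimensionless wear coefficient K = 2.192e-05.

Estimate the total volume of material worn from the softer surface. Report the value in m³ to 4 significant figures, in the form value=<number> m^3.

value=3.450e-11 m^3

Every step maintains full float precision. Displayed values are rounded, and a single final rounding to four significant digits.
Sliding speed v = 1933 mm/s = 1.933 m/s. Distance L = v·t = 1.933 m/s × 3557 s = 6876 m.
Hardness H = 8.851 GPa = 8.851e+09 Pa.
Collected in SI base units: W = 2.026 N, H = 8.851e+09 Pa, K = 2.192e-05.
Archard relation: V = K·W·L/H = 2.192e-05 · 2.026 · 6876 / 8.851e+09 = 3.450e-11 m³.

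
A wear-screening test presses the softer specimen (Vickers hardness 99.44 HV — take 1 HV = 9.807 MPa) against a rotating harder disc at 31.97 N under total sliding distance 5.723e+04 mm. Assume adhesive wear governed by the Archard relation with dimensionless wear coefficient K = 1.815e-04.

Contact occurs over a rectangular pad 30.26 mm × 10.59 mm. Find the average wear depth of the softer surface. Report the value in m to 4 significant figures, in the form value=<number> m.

value=1.063e-06 m

The algebra holds exact precision; displayed values are rounded; a lone final rounding to 4 significant figures.
Path length L = 5.723e+04 mm = 57.23 m.
Hardness H = 99.44 HV × 9.807 MPa/HV = 975.2 MPa = 9.752e+08 Pa.
Pad sides 30.26 mm × 10.59 mm = 0.03026 m × 0.01059 m. Contact area A = 0.03026 m × 0.01059 m = 3.205e-04 m².
Collected in SI base units: W = 31.97 N, H = 9.752e+08 Pa, K = 1.815e-04.
Archard volume V = K·W·L/H = 1.815e-04 · 31.97 · 57.23 / 9.752e+08 = 3.405e-10 m³.
Depth of wear h = V/A = 3.405e-10 / 3.205e-04 = 1.063e-06 m.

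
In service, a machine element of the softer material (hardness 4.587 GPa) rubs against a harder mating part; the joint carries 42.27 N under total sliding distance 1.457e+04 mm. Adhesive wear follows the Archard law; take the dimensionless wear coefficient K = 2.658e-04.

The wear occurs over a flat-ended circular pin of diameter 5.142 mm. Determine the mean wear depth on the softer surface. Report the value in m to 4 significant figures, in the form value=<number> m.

value=1.719e-06 m

All arithmetic runs at full precision, and the intermediates are printed rounded — a lone final rounding: 4 significant figures.
Convert: Total distance L = 1.457e+04 mm = 14.57 m.
Convert: Hardness H = 4.587 GPa = 4.587e+09 Pa.
Convert: Pin diameter d = 5.142 mm = 0.005142 m. Contact area A = π·d²/4 = π·(0.005142 m)²/4 = 2.077e-05 m².
Expressed in SI base units: W = 42.27 N, H = 4.587e+09 Pa, K = 2.658e-04.
The Archard volume V = K·W·L/H = 2.658e-04 · 42.27 · 14.57 / 4.587e+09 = 3.569e-11 m³.
Wear depth h = V/A = 3.569e-11 / 2.077e-05 = 1.719e-06 m.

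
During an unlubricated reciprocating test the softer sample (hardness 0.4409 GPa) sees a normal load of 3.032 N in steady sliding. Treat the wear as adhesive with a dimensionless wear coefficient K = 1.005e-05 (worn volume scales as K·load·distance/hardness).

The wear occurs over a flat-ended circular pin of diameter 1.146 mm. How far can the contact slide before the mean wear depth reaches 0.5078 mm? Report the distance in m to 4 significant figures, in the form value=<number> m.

Intermediates are printed rounded — all arithmetic maintains full precision. Rounded just once, at 4 significant digits.
Convert: Hardness H = 0.4409 GPa = 4.409e+08 Pa.
Convert: Pin diameter d = 1.146 mm = 0.001146 m. Contact area A = π·d²/4 = π·(0.001146 m)²/4 = 1.031e-06 m².
Convert: Depth limit h_lim = 0.5078 mm = 5.078e-04 m.
SI base units throughout: W = 3.032 N, H = 4.409e+08 Pa, K = 1.005e-05.
Allowed volume V_lim = h_lim·A = 5.078e-04 · 1.031e-06 = 5.238e-10 m³.
Thus life L = V_lim·H/(K·W) = 5.238e-10 · 4.409e+08 / (1.005e-05 · 3.032) = 7579 m.

value=7579 m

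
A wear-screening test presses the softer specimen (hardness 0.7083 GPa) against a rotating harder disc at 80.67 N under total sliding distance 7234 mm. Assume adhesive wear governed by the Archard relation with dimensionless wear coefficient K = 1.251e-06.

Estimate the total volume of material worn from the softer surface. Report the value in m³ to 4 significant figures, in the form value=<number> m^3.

value=1.031e-12 m^3

Each operation maintains full precision. Intermediate values are shown rounded — a single final rounding, at four significant digits.
Path length L = 7234 mm = 7.234 m.
Hardness H = 0.7083 GPa = 7.083e+08 Pa.
As SI base values: W = 80.67 N, H = 7.083e+08 Pa, K = 1.251e-06.
Archard relation: V = K·W·L/H = 1.251e-06 · 80.67 · 7.234 / 7.083e+08 = 1.031e-12 m³.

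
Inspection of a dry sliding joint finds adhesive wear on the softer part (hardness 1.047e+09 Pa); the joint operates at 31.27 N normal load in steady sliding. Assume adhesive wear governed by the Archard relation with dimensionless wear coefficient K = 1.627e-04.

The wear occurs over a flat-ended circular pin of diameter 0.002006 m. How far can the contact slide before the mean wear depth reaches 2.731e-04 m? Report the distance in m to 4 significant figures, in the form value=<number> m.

value=177.6 m

The intermediates are shown rounded. The computation runs at exact precision — a single final rounding: 4 significant digits.
Contact area A = π·d²/4 = π·(0.002006 m)²/4 = 3.160e-06 m².
As SI base values: W = 31.27 N, H = 1.047e+09 Pa, K = 1.627e-04.
Allowed volume V_lim = h_lim·A = 2.731e-04 · 3.160e-06 = 8.631e-10 m³.
Inverting, life L = V_lim·H/(K·W) = 8.631e-10 · 1.047e+09 / (1.627e-04 · 31.27) = 177.6 m.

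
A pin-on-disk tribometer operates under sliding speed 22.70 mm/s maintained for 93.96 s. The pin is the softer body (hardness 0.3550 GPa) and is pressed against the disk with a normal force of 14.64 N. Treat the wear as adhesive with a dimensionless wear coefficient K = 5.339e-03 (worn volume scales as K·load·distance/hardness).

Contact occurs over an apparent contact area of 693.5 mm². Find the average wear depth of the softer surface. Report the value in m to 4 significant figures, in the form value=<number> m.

value=6.772e-07 m

Intermediate values are printed rounded; the computation maintains full float precision, and a single final rounding, at four significant digits.
Sliding speed v = 22.70 mm/s = 0.02270 m/s. Distance covered L = v·t = 0.02270 m/s × 93.96 s = 2.133 m.
Hardness H = 0.3550 GPa = 3.550e+08 Pa.
Contact area A = 693.5 mm² = 6.935e-04 m².
As SI base values: W = 14.64 N, H = 3.550e+08 Pa, K = 5.339e-03.
Archard volume V = K·W·L/H = 5.339e-03 · 14.64 · 2.133 / 3.550e+08 = 4.696e-10 m³.
Depth of wear h = V/A = 4.696e-10 / 6.935e-04 = 6.772e-07 m.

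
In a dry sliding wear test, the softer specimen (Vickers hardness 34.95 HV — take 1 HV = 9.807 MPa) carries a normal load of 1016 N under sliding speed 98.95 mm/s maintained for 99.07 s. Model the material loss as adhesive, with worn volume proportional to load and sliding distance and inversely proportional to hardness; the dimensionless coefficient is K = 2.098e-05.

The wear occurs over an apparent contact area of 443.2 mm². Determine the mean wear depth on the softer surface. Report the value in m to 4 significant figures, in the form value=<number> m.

Intermediates are displayed rounded — all working math keeps exact precision — a single final rounding to 4 significant figures.
Sliding speed v = 98.95 mm/s = 0.09895 m/s. Sliding distance L = v·t = 0.09895 m/s × 99.07 s = 9.803 m.
Hardness H = 34.95 HV × 9.807 MPa/HV = 342.8 MPa = 3.428e+08 Pa.
Contact area A = 443.2 mm² = 4.432e-04 m².
In SI base units: W = 1016 N, H = 3.428e+08 Pa, K = 2.098e-05.
Archard volume V = K·W·L/H = 2.098e-05 · 1016 · 9.803 / 3.428e+08 = 6.096e-10 m³.
Depth h = V/A = 6.096e-10 / 4.432e-04 = 1.376e-06 m.

value=1.376e-06 m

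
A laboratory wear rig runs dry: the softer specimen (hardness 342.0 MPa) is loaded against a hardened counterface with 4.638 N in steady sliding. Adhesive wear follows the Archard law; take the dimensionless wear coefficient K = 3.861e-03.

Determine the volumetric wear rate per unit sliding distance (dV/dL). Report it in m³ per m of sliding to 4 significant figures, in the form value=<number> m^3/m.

value=5.236e-11 m^3/m

The computation keeps exact precision. The intermediates appear rounded — a lone final rounding, at four significant figures.
Hardness H = 342.0 MPa = 3.420e+08 Pa.
As SI base values: W = 4.638 N, H = 3.420e+08 Pa, K = 3.861e-03.
Wear rate dV/dL = K·W/H (independent of L): 3.861e-03 · 4.638 / 3.420e+08 = 5.236e-11 m³/m.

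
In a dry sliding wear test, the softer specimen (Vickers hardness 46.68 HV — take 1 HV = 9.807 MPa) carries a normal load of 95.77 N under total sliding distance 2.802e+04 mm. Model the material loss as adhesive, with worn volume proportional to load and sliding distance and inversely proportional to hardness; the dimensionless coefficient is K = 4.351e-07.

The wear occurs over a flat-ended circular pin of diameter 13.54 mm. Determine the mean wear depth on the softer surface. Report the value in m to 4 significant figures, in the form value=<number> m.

Intermediates appear rounded, and each operation keeps exact precision; rounded just once, at four significant digits.
Convert: The distance L = 2.802e+04 mm = 28.02 m.
Convert: Hardness H = 46.68 HV × 9.807 MPa/HV = 457.8 MPa = 4.578e+08 Pa.
Convert: Pin diameter d = 13.54 mm = 0.01354 m. Contact area A = π·d²/4 = π·(0.01354 m)²/4 = 1.440e-04 m².
Collected in SI base units: W = 95.77 N, H = 4.578e+08 Pa, K = 4.351e-07.
By Archard's law, V = K·W·L/H = 4.351e-07 · 95.77 · 28.02 / 4.578e+08 = 2.550e-12 m³.
Mean wear depth h = V/A = 2.550e-12 / 1.440e-04 = 1.771e-08 m.

value=1.771e-08 m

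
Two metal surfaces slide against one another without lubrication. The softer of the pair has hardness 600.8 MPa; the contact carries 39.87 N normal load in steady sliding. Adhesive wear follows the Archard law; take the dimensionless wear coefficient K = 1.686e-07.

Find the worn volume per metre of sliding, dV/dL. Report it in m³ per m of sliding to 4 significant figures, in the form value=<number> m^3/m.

The intermediates are printed rounded — all working math holds full precision; one final rounding, at four significant figures.
Hardness H = 600.8 MPa = 6.008e+08 Pa.
Working in SI base units: W = 39.87 N, H = 6.008e+08 Pa, K = 1.686e-07.
Rate of wear dV/dL = K·W/H (no L dependence): 1.686e-07 · 39.87 / 6.008e+08 = 1.119e-14 m³/m.

value=1.119e-14 m^3/m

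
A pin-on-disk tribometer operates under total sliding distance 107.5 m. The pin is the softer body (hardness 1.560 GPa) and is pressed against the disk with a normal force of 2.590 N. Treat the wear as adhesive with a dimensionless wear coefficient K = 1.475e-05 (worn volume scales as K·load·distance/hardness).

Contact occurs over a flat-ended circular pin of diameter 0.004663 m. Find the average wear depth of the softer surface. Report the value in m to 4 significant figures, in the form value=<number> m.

The computation maintains full float precision, and intermediate values are printed rounded — a lone final rounding, at 4 significant figures.
Convert: Hardness H = 1.560 GPa = 1.560e+09 Pa.
Convert: Contact area A = π·d²/4 = π·(0.004663 m)²/4 = 1.708e-05 m².
SI base units throughout: W = 2.590 N, H = 1.560e+09 Pa, K = 1.475e-05.
Worn volume V = K·W·L/H = 1.475e-05 · 2.590 · 107.5 / 1.560e+09 = 2.633e-12 m³.
Mean wear depth h = V/A = 2.633e-12 / 1.708e-05 = 1.542e-07 m.

value=1.542e-07 m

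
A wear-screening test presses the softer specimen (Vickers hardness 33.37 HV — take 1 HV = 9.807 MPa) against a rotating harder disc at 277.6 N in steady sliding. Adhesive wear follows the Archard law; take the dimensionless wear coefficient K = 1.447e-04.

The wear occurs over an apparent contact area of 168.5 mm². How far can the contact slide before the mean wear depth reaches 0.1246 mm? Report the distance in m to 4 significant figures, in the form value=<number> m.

Each operation runs at exact precision — the intermediates appear rounded; rounded once at the end: four significant figures.
Hardness H = 33.37 HV × 9.807 MPa/HV = 327.3 MPa = 3.273e+08 Pa.
Contact area A = 168.5 mm² = 1.685e-04 m².
Depth limit h_lim = 0.1246 mm = 1.246e-04 m.
As SI base values: W = 277.6 N, H = 3.273e+08 Pa, K = 1.447e-04.
Allowed volume V_lim = h_lim·A = 1.246e-04 · 1.685e-04 = 2.100e-08 m³.
Thus life L = V_lim·H/(K·W) = 2.100e-08 · 3.273e+08 / (1.447e-04 · 277.6) = 171.0 m.

value=171.0 m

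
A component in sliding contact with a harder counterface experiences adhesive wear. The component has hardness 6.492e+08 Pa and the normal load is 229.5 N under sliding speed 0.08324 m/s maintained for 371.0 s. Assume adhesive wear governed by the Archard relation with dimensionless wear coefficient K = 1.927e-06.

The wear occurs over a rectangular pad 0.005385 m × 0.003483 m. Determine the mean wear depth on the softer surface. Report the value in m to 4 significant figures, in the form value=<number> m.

All working math runs at full float precision; intermediate values are shown rounded; a single final rounding to 4 significant digits.
Convert: Distance L = v·t = 0.08324 m/s × 371.0 s = 30.88 m.
Convert: Contact area A = 0.005385 m × 0.003483 m = 1.876e-05 m².
In SI base units, W = 229.5 N, H = 6.492e+08 Pa, K = 1.927e-06.
Apply Archard: V = K·W·L/H = 1.927e-06 · 229.5 · 30.88 / 6.492e+08 = 2.104e-11 m³.
Wear depth h = V/A = 2.104e-11 / 1.876e-05 = 1.122e-06 m.

value=1.122e-06 m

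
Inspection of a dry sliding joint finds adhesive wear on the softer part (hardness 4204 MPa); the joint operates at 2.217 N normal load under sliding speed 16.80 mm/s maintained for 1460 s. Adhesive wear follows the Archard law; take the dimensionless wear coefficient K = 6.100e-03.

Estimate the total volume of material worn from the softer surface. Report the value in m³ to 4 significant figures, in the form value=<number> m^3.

value=7.890e-11 m^3

Each operation keeps exact precision, and displayed values are rounded; one last rounding: four significant digits.
Convert: Sliding speed v = 16.80 mm/s = 0.01680 m/s. Distance L = v·t = 0.01680 m/s × 1460 s = 24.53 m.
Convert: Hardness H = 4204 MPa = 4.204e+09 Pa.
Expressed in SI base units: W = 2.217 N, H = 4.204e+09 Pa, K = 6.100e-03.
By Archard's law, V = K·W·L/H = 6.100e-03 · 2.217 · 24.53 / 4.204e+09 = 7.890e-11 m³.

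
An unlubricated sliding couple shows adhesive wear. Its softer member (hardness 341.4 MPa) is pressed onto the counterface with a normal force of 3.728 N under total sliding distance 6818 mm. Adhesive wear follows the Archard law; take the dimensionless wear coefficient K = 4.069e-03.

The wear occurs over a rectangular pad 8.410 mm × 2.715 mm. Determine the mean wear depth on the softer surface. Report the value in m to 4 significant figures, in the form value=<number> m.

value=1.327e-05 m

Intermediates appear rounded, and every step runs at full float precision, and a lone final rounding, at 4 significant figures.
Convert: Sliding distance L = 6818 mm = 6.818 m.
Convert: Hardness H = 341.4 MPa = 3.414e+08 Pa.
Convert: Pad sides 8.410 mm × 2.715 mm = 0.008410 m × 0.002715 m. Contact area A = 0.008410 m × 0.002715 m = 2.283e-05 m².
Expressed in SI base units: W = 3.728 N, H = 3.414e+08 Pa, K = 4.069e-03.
Wear volume V = K·W·L/H = 4.069e-03 · 3.728 · 6.818 / 3.414e+08 = 3.029e-10 m³.
Depth h = V/A = 3.029e-10 / 2.283e-05 = 1.327e-05 m.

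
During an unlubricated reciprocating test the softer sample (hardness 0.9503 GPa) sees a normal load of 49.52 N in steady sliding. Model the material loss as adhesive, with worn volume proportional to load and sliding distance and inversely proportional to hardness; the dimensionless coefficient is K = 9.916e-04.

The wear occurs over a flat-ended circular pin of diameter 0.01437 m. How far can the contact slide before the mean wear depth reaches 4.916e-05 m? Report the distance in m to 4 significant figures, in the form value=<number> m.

All arithmetic maintains full float precision. Intermediates appear rounded; one final rounding, at 4 significant figures.
Hardness H = 0.9503 GPa = 9.503e+08 Pa.
Contact area A = π·d²/4 = π·(0.01437 m)²/4 = 1.622e-04 m².
Working in SI base units: W = 49.52 N, H = 9.503e+08 Pa, K = 9.916e-04.
Limit volume V_lim = h_lim·A = 4.916e-05 · 1.622e-04 = 7.973e-09 m³.
Thus life L = V_lim·H/(K·W) = 7.973e-09 · 9.503e+08 / (9.916e-04 · 49.52) = 154.3 m.

value=154.3 m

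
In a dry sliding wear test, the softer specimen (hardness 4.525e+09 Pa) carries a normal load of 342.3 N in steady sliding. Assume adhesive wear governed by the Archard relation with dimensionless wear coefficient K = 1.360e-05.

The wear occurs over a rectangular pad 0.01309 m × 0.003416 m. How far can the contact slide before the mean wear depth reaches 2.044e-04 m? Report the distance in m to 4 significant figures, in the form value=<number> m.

value=8884 m

The intermediates appear rounded — the algebra keeps full precision — one final rounding to 4 significant figures.
Contact area A = 0.01309 m × 0.003416 m = 4.472e-05 m².
In SI base units: W = 342.3 N, H = 4.525e+09 Pa, K = 1.360e-05.
Allowed volume V_lim = h_lim·A = 2.044e-04 · 4.472e-05 = 9.140e-09 m³.
Inverting, life L = V_lim·H/(K·W) = 9.140e-09 · 4.525e+09 / (1.360e-05 · 342.3) = 8884 m.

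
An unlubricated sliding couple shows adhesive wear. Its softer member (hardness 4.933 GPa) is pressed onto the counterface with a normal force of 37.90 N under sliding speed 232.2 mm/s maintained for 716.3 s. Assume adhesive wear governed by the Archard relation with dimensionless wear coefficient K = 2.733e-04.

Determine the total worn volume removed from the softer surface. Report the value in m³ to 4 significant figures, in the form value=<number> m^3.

value=3.492e-10 m^3

Each operation runs at exact precision; intermediates are printed rounded, and rounded just once: 4 significant figures.
Sliding speed v = 232.2 mm/s = 0.2322 m/s. Distance covered L = v·t = 0.2322 m/s × 716.3 s = 166.3 m.
Hardness H = 4.933 GPa = 4.933e+09 Pa.
SI base units throughout: W = 37.90 N, H = 4.933e+09 Pa, K = 2.733e-04.
Wear volume V = K·W·L/H = 2.733e-04 · 37.90 · 166.3 / 4.933e+09 = 3.492e-10 m³.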